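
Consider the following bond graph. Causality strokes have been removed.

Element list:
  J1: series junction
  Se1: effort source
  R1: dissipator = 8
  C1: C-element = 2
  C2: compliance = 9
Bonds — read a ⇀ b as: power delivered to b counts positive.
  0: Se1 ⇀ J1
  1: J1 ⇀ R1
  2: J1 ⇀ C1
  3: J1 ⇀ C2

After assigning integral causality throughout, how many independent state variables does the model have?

2  (C1, C2 all integral)

bond 0 stroke at J1  (Se1: effort source, stroke at far end)
bond 2 stroke at J1  (prefer integral on C1)
bond 3 stroke at J1  (prefer integral on C2)
bond 1 stroke at R1  (J1 needs exactly one f-in)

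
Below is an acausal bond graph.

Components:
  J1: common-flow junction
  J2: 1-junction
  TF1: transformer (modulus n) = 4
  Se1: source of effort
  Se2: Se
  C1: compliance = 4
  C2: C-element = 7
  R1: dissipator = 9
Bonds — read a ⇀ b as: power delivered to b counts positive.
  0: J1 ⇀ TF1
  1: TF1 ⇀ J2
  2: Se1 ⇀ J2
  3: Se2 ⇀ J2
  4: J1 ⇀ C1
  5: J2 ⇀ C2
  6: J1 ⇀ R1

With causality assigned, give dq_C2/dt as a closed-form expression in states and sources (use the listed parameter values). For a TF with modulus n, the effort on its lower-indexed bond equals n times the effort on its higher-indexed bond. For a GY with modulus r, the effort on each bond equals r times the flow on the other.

dq_C2/dt = 16*E_Se1/9 + 16*E_Se2/9 - q_C1/9 - 16*q_C2/63

#2 |J2  (source Se1 imposes e)
#3 |J2  (Se2: effort source, stroke at far end)
#4 |J1  (C1 integral (e out))
#5 |J2  (C2 integral (e out))
#1 |TF1  (closing 1-jn rule on J2)
#0 |J1  (TF1 one-in-one-out from 1)
#6 |R1  (closing 1-jn rule on J1)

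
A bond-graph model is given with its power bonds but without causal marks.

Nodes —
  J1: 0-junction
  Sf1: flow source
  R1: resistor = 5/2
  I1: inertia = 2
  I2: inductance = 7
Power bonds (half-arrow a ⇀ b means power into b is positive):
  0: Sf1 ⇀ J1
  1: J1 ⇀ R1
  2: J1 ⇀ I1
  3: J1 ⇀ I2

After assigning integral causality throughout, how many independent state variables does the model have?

2  (I1, I2 all integral)

bond 0 stroke→Sf1  (source Sf1 imposes f)
bond 2 stroke→I1  (prefer integral on I1)
bond 3 stroke→I2  (prefer integral on I2)
bond 1 stroke→J1  (J1: last free bond brings effort in)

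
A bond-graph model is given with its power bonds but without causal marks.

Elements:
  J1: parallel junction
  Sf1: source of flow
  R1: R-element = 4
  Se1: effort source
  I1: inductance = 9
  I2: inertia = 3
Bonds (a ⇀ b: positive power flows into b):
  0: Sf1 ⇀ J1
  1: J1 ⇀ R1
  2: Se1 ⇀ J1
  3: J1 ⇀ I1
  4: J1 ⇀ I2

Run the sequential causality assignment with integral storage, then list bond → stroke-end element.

bond 0 |Sf1
bond 1 |R1
bond 2 |J1
bond 3 |I1
bond 4 |I2

bond 0 →Sf1  (source Sf1 imposes f)
bond 2 →J1  (source Se1 imposes e)
bond 1 →R1  (J1 effort already set via bond 2)
bond 3 →I1  (J1 effort already set via bond 2)
bond 4 →I2  (0-jn J1 has e-setter on 2)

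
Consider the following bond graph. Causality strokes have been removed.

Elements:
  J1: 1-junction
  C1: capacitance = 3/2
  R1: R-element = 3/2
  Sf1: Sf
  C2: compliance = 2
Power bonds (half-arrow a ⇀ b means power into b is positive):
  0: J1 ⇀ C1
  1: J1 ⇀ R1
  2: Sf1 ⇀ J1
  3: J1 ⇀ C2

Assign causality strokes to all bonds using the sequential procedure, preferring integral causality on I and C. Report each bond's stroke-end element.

#2 stroke at Sf1  (Sf1 fixes flow; stroke at Sf1)
#0 stroke at J1  (J1 flow already set via bond 2)
#1 stroke at J1  (1-jn J1 has f-setter on 2)
#3 stroke at J1  (1-jn J1 has f-setter on 2)

#0 stroke→J1
#1 stroke→J1
#2 stroke→Sf1
#3 stroke→J1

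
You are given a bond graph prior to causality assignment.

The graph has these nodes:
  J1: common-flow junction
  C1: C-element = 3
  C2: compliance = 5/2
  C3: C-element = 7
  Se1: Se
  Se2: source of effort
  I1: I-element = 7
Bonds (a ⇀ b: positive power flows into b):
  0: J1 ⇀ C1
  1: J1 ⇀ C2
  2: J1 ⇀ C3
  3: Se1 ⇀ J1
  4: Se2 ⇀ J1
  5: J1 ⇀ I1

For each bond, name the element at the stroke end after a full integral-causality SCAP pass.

bond 0 →J1
bond 1 →J1
bond 2 →J1
bond 3 →J1
bond 4 →J1
bond 5 →I1

#3 stroke at J1  (Se1 (Se) sets effort on bond)
#4 stroke at J1  (Se2: effort source, stroke at far end)
#0 stroke at J1  (C1 integral (e out))
#1 stroke at J1  (C2 outputs effort q/C2)
#2 stroke at J1  (C3 integral (e out))
#5 stroke at I1  (J1: last free bond brings flow in)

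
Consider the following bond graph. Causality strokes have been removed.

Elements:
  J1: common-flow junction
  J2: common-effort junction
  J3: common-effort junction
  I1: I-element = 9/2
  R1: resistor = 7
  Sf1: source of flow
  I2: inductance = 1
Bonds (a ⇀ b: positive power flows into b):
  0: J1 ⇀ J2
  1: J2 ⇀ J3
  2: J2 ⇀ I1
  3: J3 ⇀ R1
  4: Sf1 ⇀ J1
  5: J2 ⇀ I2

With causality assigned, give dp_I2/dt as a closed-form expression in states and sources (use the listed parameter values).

dp_I2/dt = 7*F_Sf1 - 14*p_I1/9 - 7*p_I2

β4 stroke at Sf1  (source Sf1 imposes f)
β0 stroke at J1  (1-jn J1 has f-setter on 4)
β2 stroke at I1  (prefer integral on I1)
β5 stroke at I2  (I2 outputs flow p/I2)
β1 stroke at J2  (J2: last free bond brings effort in)
β3 stroke at J3  (J3 needs exactly one e-in)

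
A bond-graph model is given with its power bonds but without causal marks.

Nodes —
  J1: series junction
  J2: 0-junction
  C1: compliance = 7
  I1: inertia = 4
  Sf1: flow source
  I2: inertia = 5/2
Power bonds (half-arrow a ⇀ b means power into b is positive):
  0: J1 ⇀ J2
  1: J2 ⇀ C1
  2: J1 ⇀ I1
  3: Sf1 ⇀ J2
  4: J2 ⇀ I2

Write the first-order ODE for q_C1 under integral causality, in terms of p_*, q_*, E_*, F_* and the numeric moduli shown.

bond 3 |Sf1  (Sf1: flow source, stroke at near end)
bond 1 |J2  (C1 outputs effort q/C1)
bond 0 |J1  (J2 effort already set via bond 1)
bond 4 |I2  (J2 effort already set via bond 1)
bond 2 |I1  (J1: last free bond brings flow in)

dq_C1/dt = F_Sf1 + p_I1/4 - 2*p_I2/5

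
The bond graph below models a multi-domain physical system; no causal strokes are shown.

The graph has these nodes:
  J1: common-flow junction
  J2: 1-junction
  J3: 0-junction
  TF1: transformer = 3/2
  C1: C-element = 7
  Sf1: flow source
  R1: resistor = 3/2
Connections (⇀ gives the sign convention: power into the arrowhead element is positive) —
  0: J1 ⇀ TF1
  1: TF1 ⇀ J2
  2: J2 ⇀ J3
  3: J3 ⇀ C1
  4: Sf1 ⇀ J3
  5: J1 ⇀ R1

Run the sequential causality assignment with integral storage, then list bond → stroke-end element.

β0 |J1
β1 |TF1
β2 |J2
β3 |J3
β4 |Sf1
β5 |R1

b4 |Sf1  (Sf1: flow source, stroke at near end)
b3 |J3  (C1 outputs effort q/C1)
b2 |J2  (common-e at J3 fixed by 3)
b1 |TF1  (J2: last free bond brings flow in)
b0 |J1  (TF1 one-in-one-out from 1)
b5 |R1  (closing 1-jn rule on J1)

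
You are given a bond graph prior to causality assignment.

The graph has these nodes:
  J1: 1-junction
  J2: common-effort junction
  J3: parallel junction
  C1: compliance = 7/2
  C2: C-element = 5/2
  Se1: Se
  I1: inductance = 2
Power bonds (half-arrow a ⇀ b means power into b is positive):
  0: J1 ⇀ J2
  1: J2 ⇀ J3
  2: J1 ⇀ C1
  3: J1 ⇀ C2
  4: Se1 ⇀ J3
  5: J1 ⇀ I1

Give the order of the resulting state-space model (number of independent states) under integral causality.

3  (C1, C2, I1 all integral)

bond 4 stroke at J3  (Se1 (Se) sets effort on bond)
bond 1 stroke at J2  (J3 effort already set via bond 4)
bond 0 stroke at J1  (J2 effort already set via bond 1)
bond 2 stroke at J1  (C1 outputs effort q/C1)
bond 3 stroke at J1  (prefer integral on C2)
bond 5 stroke at I1  (J1: last free bond brings flow in)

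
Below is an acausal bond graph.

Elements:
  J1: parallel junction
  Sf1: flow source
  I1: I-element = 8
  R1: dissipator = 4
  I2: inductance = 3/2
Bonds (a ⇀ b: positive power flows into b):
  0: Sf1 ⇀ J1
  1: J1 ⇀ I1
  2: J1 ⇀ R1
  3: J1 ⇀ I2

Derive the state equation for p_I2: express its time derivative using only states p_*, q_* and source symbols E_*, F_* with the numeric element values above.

dp_I2/dt = 4*F_Sf1 - p_I1/2 - 8*p_I2/3

#0 stroke→Sf1  (source Sf1 imposes f)
#1 stroke→I1  (I1 outputs flow p/I1)
#3 stroke→I2  (I2 outputs flow p/I2)
#2 stroke→J1  (J1 needs exactly one e-in)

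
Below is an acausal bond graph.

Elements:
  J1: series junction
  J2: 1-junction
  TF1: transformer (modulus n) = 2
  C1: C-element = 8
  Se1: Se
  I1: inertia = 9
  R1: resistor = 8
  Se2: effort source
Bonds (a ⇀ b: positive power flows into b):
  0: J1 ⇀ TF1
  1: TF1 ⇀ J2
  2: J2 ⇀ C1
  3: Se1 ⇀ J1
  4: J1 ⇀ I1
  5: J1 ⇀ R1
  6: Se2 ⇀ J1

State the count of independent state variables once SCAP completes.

b3 →J1  (Se1: effort source, stroke at far end)
b6 →J1  (Se2: effort source, stroke at far end)
b2 →J2  (C1: C, integral causality)
b1 →TF1  (J2 needs exactly one f-in)
b0 →J1  (TF TF1: opposite of bond 1)
b4 →I1  (I1 outputs flow p/I1)
b5 →J1  (common-f at J1 fixed by 4)

2  (C1, I1 all integral)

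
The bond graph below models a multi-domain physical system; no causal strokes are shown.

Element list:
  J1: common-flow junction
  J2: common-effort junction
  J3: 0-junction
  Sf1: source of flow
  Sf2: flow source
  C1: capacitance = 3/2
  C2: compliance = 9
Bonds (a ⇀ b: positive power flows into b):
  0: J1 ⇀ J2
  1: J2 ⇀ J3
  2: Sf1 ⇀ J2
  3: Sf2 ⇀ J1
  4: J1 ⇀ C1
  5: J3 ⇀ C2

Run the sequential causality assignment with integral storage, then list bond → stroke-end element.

bond 0 stroke at J1
bond 1 stroke at J2
bond 2 stroke at Sf1
bond 3 stroke at Sf2
bond 4 stroke at J1
bond 5 stroke at J3

bond 2 stroke at Sf1  (source Sf1 imposes f)
bond 3 stroke at Sf2  (source Sf2 imposes f)
bond 0 stroke at J1  (1-jn J1 has f-setter on 3)
bond 4 stroke at J1  (common-f at J1 fixed by 3)
bond 1 stroke at J2  (J2: last free bond brings effort in)
bond 5 stroke at J3  (J3: last free bond brings effort in)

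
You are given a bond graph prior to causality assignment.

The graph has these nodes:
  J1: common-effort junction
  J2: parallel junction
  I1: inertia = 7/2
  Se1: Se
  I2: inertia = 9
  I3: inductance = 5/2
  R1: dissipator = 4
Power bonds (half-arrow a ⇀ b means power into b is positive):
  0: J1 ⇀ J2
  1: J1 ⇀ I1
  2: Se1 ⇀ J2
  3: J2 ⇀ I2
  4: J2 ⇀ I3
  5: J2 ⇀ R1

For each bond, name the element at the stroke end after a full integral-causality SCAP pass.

#0 stroke→J1
#1 stroke→I1
#2 stroke→J2
#3 stroke→I2
#4 stroke→I3
#5 stroke→R1

b2 |J2  (source Se1 imposes e)
b0 |J1  (0-jn J2 has e-setter on 2)
b3 |I2  (common-e at J2 fixed by 2)
b4 |I3  (J2 effort already set via bond 2)
b5 |R1  (0-jn J2 has e-setter on 2)
b1 |I1  (0-jn J1 has e-setter on 0)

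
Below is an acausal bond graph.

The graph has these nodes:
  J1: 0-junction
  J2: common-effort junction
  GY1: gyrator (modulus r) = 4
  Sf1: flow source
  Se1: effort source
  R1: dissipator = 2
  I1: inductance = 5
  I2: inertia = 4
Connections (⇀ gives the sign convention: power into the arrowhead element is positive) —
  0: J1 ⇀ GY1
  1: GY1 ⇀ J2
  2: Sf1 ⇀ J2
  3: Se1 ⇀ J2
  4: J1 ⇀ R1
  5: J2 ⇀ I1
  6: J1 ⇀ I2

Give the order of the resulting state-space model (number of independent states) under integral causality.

β2 stroke→Sf1  (Sf1 (Sf) sets flow on bond)
β3 stroke→J2  (source Se1 imposes e)
β1 stroke→GY1  (0-jn J2 has e-setter on 3)
β5 stroke→I1  (J2: bond 3 brought effort, rest push out)
β0 stroke→GY1  (GY1: gyrator matches bond 1)
β6 stroke→I2  (I2 integral (f out))
β4 stroke→J1  (closing 0-jn rule on J1)

2  (I1, I2 all integral)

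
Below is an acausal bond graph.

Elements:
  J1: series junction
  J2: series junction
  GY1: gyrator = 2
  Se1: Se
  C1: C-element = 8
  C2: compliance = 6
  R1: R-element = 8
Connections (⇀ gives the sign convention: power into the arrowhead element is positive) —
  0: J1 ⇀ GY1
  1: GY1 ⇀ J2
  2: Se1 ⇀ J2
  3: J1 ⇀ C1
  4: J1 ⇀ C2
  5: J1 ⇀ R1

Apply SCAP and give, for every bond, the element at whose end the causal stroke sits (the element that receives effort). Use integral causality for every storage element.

β0 stroke→GY1
β1 stroke→GY1
β2 stroke→J2
β3 stroke→J1
β4 stroke→J1
β5 stroke→J1

bond 2 →J2  (source Se1 imposes e)
bond 1 →GY1  (closing 1-jn rule on J2)
bond 0 →GY1  (GY1 both-in/both-out from 1)
bond 3 →J1  (J1: bond 0 brought flow, rest push out)
bond 4 →J1  (common-f at J1 fixed by 0)
bond 5 →J1  (J1: bond 0 brought flow, rest push out)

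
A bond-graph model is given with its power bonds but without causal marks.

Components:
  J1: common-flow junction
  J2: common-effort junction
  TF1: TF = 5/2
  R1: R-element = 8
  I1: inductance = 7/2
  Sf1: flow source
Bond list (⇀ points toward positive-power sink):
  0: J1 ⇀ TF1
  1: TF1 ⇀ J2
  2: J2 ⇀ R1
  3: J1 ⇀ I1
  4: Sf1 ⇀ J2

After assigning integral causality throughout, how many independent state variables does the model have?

1  (I1 all integral)

bond 4 stroke at Sf1  (Sf1 fixes flow; stroke at Sf1)
bond 3 stroke at I1  (I1 integral (f out))
bond 0 stroke at J1  (1-jn J1 has f-setter on 3)
bond 1 stroke at TF1  (TF1 one-in-one-out from 0)
bond 2 stroke at J2  (J2: last free bond brings effort in)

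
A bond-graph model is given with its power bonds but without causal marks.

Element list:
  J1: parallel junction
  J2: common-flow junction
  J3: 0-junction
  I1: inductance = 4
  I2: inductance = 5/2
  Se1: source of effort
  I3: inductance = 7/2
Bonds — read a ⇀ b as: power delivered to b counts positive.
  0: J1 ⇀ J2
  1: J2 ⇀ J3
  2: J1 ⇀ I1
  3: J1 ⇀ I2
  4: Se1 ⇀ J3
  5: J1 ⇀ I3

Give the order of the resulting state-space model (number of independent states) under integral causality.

bond 4 →J3  (Se1: effort source, stroke at far end)
bond 1 →J2  (0-jn J3 has e-setter on 4)
bond 0 →J1  (closing 1-jn rule on J2)
bond 2 →I1  (0-jn J1 has e-setter on 0)
bond 3 →I2  (0-jn J1 has e-setter on 0)
bond 5 →I3  (J1 effort already set via bond 0)

3  (I1, I2, I3 all integral)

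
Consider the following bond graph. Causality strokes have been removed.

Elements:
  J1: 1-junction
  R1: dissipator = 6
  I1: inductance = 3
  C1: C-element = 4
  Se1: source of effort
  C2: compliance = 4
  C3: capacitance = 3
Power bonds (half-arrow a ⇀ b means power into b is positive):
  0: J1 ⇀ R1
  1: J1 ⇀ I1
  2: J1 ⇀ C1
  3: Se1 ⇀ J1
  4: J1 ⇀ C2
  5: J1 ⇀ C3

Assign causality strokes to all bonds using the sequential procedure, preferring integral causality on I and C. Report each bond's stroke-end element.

β3 →J1  (source Se1 imposes e)
β1 →I1  (I1 outputs flow p/I1)
β0 →J1  (J1: bond 1 brought flow, rest push out)
β2 →J1  (J1: bond 1 brought flow, rest push out)
β4 →J1  (common-f at J1 fixed by 1)
β5 →J1  (1-jn J1 has f-setter on 1)

#0 stroke→J1
#1 stroke→I1
#2 stroke→J1
#3 stroke→J1
#4 stroke→J1
#5 stroke→J1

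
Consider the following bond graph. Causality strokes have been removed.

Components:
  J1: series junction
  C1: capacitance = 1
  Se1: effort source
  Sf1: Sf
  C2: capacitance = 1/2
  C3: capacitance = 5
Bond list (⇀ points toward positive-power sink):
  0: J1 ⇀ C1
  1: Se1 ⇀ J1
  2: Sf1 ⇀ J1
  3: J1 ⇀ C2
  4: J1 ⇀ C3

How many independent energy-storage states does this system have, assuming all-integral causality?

#1 stroke at J1  (source Se1 imposes e)
#2 stroke at Sf1  (source Sf1 imposes f)
#0 stroke at J1  (common-f at J1 fixed by 2)
#3 stroke at J1  (common-f at J1 fixed by 2)
#4 stroke at J1  (J1 flow already set via bond 2)

3  (C1, C2, C3 all integral)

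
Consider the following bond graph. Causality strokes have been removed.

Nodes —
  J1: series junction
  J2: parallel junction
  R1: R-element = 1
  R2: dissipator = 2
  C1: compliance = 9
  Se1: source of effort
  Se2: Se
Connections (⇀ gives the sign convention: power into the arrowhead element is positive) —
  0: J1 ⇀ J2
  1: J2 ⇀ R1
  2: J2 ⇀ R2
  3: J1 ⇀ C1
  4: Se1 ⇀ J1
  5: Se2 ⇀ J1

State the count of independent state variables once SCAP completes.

1  (C1 all integral)

#4 stroke→J1  (Se1 (Se) sets effort on bond)
#5 stroke→J1  (Se2 fixes effort; stroke away)
#3 stroke→J1  (C1 integral (e out))
#0 stroke→J2  (J1: last free bond brings flow in)
#1 stroke→R1  (J2: bond 0 brought effort, rest push out)
#2 stroke→R2  (common-e at J2 fixed by 0)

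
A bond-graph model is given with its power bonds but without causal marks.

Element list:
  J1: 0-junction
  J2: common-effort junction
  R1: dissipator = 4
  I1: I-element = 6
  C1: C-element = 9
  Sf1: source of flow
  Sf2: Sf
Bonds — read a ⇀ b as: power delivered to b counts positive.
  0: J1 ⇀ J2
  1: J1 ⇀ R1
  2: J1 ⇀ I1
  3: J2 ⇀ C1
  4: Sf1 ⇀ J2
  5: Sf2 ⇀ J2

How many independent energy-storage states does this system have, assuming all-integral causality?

β4 stroke→Sf1  (Sf1 (Sf) sets flow on bond)
β5 stroke→Sf2  (Sf2: flow source, stroke at near end)
β2 stroke→I1  (I1: I, integral causality)
β3 stroke→J2  (C1 outputs effort q/C1)
β0 stroke→J1  (common-e at J2 fixed by 3)
β1 stroke→R1  (common-e at J1 fixed by 0)

2  (C1, I1 all integral)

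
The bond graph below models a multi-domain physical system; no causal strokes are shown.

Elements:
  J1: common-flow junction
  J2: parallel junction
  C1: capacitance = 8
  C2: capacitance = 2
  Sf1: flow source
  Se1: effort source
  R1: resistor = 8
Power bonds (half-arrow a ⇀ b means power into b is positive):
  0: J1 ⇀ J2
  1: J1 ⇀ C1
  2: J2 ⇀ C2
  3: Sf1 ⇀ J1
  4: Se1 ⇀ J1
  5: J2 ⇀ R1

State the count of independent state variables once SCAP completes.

2  (C1, C2 all integral)

b3 stroke at Sf1  (source Sf1 imposes f)
b4 stroke at J1  (Se1 fixes effort; stroke away)
b0 stroke at J1  (1-jn J1 has f-setter on 3)
b1 stroke at J1  (common-f at J1 fixed by 3)
b2 stroke at J2  (C2 integral (e out))
b5 stroke at R1  (common-e at J2 fixed by 2)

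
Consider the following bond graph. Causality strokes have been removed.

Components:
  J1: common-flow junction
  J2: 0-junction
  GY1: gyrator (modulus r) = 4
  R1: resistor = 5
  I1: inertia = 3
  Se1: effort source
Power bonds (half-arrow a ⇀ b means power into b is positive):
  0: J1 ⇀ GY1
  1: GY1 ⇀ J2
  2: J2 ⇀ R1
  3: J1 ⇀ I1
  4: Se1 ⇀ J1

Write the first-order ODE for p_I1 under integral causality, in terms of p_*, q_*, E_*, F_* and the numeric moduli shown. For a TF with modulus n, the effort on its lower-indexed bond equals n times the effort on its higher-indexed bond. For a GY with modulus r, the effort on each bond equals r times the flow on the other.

#4 →J1  (Se1 (Se) sets effort on bond)
#3 →I1  (I1 outputs flow p/I1)
#0 →J1  (J1 flow already set via bond 3)
#1 →J2  (GY1: gyrator matches bond 0)
#2 →R1  (common-e at J2 fixed by 1)

dp_I1/dt = E_Se1 - 16*p_I1/15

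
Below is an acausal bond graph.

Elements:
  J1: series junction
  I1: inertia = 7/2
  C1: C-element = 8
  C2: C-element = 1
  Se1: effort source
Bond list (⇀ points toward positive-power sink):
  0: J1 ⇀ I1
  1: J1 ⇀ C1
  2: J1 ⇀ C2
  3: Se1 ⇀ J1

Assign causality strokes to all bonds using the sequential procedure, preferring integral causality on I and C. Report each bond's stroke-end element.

bond 3 →J1  (Se1 fixes effort; stroke away)
bond 0 →I1  (prefer integral on I1)
bond 1 →J1  (1-jn J1 has f-setter on 0)
bond 2 →J1  (1-jn J1 has f-setter on 0)

bond 0 →I1
bond 1 →J1
bond 2 →J1
bond 3 →J1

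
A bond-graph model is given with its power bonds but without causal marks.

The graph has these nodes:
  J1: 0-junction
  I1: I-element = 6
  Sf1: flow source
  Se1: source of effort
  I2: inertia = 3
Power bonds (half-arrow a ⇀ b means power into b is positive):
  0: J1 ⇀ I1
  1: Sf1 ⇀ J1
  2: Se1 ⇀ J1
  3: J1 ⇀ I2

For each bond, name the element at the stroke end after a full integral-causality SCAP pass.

#0 stroke at I1
#1 stroke at Sf1
#2 stroke at J1
#3 stroke at I2

#1 |Sf1  (Sf1 fixes flow; stroke at Sf1)
#2 |J1  (source Se1 imposes e)
#0 |I1  (J1: bond 2 brought effort, rest push out)
#3 |I2  (common-e at J1 fixed by 2)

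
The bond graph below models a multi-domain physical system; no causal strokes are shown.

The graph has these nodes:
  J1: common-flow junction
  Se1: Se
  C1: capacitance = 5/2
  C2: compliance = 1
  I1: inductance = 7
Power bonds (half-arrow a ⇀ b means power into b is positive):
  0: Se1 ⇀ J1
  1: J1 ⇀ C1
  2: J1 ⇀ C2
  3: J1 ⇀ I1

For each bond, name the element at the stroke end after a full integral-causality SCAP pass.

b0 |J1  (Se1 fixes effort; stroke away)
b1 |J1  (prefer integral on C1)
b2 |J1  (C2: C, integral causality)
b3 |I1  (closing 1-jn rule on J1)

#0 stroke→J1
#1 stroke→J1
#2 stroke→J1
#3 stroke→I1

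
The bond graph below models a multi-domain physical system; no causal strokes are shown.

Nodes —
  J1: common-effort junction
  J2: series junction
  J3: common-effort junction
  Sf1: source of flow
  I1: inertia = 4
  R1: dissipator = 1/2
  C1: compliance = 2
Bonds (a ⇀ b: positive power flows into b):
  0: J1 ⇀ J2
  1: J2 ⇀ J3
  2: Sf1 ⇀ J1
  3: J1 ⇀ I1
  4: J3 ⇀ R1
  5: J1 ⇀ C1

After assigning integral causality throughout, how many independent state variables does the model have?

2  (C1, I1 all integral)

bond 2 stroke→Sf1  (Sf1: flow source, stroke at near end)
bond 3 stroke→I1  (I1 outputs flow p/I1)
bond 5 stroke→J1  (C1 outputs effort q/C1)
bond 0 stroke→J2  (0-jn J1 has e-setter on 5)
bond 1 stroke→J3  (J2: last free bond brings flow in)
bond 4 stroke→R1  (0-jn J3 has e-setter on 1)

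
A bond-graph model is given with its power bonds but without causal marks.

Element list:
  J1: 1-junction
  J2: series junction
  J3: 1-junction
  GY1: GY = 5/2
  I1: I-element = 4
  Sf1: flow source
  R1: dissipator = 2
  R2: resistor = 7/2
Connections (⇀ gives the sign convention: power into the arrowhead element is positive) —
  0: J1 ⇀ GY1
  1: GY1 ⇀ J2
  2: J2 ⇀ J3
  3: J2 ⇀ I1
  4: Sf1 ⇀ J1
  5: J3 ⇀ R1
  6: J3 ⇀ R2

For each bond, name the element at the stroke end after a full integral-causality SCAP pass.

bond 4 stroke→Sf1  (Sf1: flow source, stroke at near end)
bond 0 stroke→J1  (1-jn J1 has f-setter on 4)
bond 1 stroke→J2  (through GY1, causality inverts; strokes same side of GY1)
bond 3 stroke→I1  (I1 outputs flow p/I1)
bond 2 stroke→J2  (J2 flow already set via bond 3)
bond 5 stroke→J3  (J3: bond 2 brought flow, rest push out)
bond 6 stroke→J3  (1-jn J3 has f-setter on 2)

bond 0 |J1
bond 1 |J2
bond 2 |J2
bond 3 |I1
bond 4 |Sf1
bond 5 |J3
bond 6 |J3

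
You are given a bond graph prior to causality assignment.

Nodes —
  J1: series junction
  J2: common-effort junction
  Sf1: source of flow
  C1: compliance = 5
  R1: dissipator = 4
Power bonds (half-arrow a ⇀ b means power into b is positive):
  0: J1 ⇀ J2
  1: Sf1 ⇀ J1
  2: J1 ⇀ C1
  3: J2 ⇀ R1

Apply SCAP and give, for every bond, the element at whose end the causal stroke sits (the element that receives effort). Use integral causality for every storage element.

bond 0 |J1
bond 1 |Sf1
bond 2 |J1
bond 3 |J2

β1 →Sf1  (Sf1 fixes flow; stroke at Sf1)
β0 →J1  (J1: bond 1 brought flow, rest push out)
β2 →J1  (common-f at J1 fixed by 1)
β3 →J2  (J2 needs exactly one e-in)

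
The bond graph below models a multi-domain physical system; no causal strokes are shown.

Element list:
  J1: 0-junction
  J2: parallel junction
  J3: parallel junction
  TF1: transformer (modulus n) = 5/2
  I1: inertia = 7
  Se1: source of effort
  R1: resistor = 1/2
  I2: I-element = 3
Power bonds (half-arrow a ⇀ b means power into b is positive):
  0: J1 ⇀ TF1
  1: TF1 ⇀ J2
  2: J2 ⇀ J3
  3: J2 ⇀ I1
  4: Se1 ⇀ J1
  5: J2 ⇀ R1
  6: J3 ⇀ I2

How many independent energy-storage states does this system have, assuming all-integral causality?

b4 stroke→J1  (Se1 (Se) sets effort on bond)
b0 stroke→TF1  (J1 effort already set via bond 4)
b1 stroke→J2  (TF TF1: opposite of bond 0)
b2 stroke→J3  (0-jn J2 has e-setter on 1)
b3 stroke→I1  (J2 effort already set via bond 1)
b5 stroke→R1  (common-e at J2 fixed by 1)
b6 stroke→I2  (0-jn J3 has e-setter on 2)

2  (I1, I2 all integral)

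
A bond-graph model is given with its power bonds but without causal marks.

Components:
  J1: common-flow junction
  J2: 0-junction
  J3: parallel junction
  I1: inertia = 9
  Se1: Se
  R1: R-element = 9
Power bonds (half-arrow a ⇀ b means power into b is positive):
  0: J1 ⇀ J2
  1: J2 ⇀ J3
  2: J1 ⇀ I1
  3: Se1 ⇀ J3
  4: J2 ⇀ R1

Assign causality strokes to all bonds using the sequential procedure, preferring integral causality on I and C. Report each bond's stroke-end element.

bond 3 stroke at J3  (Se1 (Se) sets effort on bond)
bond 1 stroke at J2  (J3 effort already set via bond 3)
bond 0 stroke at J1  (J2 effort already set via bond 1)
bond 4 stroke at R1  (0-jn J2 has e-setter on 1)
bond 2 stroke at I1  (only one flow-in slot at J1)

#0 stroke→J1
#1 stroke→J2
#2 stroke→I1
#3 stroke→J3
#4 stroke→R1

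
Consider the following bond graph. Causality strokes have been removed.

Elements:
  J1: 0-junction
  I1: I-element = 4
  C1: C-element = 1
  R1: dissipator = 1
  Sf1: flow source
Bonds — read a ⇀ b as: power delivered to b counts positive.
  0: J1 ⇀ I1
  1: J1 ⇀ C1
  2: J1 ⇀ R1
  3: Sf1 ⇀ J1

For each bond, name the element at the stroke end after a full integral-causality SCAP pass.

b3 →Sf1  (Sf1: flow source, stroke at near end)
b0 →I1  (I1 outputs flow p/I1)
b1 →J1  (prefer integral on C1)
b2 →R1  (J1: bond 1 brought effort, rest push out)

β0 stroke at I1
β1 stroke at J1
β2 stroke at R1
β3 stroke at Sf1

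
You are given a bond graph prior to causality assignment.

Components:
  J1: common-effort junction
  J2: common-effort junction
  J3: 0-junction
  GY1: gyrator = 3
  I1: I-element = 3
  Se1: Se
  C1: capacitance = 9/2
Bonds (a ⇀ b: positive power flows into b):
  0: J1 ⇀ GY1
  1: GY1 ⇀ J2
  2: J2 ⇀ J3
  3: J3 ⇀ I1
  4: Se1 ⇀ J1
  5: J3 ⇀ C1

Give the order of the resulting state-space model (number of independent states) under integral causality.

2  (C1, I1 all integral)

#4 stroke at J1  (source Se1 imposes e)
#0 stroke at GY1  (0-jn J1 has e-setter on 4)
#1 stroke at GY1  (through GY1, causality inverts; strokes same side of GY1)
#2 stroke at J2  (J2 needs exactly one e-in)
#3 stroke at I1  (I1 outputs flow p/I1)
#5 stroke at J3  (only one effort-in slot at J3)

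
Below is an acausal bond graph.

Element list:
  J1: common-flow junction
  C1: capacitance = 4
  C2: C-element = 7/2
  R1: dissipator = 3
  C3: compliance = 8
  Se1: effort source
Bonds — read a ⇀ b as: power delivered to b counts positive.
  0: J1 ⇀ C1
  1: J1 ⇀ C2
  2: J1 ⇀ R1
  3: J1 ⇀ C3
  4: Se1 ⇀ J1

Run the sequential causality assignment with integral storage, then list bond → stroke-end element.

β0 |J1
β1 |J1
β2 |R1
β3 |J1
β4 |J1

bond 4 stroke at J1  (Se1 fixes effort; stroke away)
bond 0 stroke at J1  (C1: C, integral causality)
bond 1 stroke at J1  (C2 integral (e out))
bond 3 stroke at J1  (C3: C, integral causality)
bond 2 stroke at R1  (only one flow-in slot at J1)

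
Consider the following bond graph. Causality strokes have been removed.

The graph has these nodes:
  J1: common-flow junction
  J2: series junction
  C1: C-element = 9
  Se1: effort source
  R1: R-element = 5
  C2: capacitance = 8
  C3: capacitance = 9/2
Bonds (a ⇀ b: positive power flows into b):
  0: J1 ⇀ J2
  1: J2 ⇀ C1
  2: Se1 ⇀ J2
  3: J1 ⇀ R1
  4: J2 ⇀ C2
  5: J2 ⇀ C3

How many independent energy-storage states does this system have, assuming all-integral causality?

3  (C1, C2, C3 all integral)

β2 →J2  (Se1 (Se) sets effort on bond)
β1 →J2  (prefer integral on C1)
β4 →J2  (prefer integral on C2)
β5 →J2  (C3 outputs effort q/C3)
β0 →J1  (J2 needs exactly one f-in)
β3 →R1  (only one flow-in slot at J1)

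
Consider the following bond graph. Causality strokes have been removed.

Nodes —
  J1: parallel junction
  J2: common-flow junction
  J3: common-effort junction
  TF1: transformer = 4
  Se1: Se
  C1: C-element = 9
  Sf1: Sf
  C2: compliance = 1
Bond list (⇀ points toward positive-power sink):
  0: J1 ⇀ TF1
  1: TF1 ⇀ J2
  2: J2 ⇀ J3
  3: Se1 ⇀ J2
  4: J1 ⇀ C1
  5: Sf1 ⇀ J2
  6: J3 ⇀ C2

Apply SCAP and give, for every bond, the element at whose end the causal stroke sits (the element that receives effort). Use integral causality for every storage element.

β3 →J2  (Se1 (Se) sets effort on bond)
β5 →Sf1  (Sf1 fixes flow; stroke at Sf1)
β1 →J2  (common-f at J2 fixed by 5)
β2 →J2  (J2: bond 5 brought flow, rest push out)
β6 →J3  (J3 needs exactly one e-in)
β0 →TF1  (TF1: transformer flips bond 1)
β4 →J1  (J1: last free bond brings effort in)

β0 |TF1
β1 |J2
β2 |J2
β3 |J2
β4 |J1
β5 |Sf1
β6 |J3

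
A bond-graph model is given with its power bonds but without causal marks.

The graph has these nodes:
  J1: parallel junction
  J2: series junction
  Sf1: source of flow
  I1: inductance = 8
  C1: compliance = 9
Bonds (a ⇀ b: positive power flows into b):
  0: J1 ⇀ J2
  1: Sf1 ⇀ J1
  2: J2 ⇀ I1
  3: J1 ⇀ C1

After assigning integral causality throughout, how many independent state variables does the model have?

2  (C1, I1 all integral)

bond 1 |Sf1  (source Sf1 imposes f)
bond 2 |I1  (prefer integral on I1)
bond 0 |J2  (J2: bond 2 brought flow, rest push out)
bond 3 |J1  (J1 needs exactly one e-in)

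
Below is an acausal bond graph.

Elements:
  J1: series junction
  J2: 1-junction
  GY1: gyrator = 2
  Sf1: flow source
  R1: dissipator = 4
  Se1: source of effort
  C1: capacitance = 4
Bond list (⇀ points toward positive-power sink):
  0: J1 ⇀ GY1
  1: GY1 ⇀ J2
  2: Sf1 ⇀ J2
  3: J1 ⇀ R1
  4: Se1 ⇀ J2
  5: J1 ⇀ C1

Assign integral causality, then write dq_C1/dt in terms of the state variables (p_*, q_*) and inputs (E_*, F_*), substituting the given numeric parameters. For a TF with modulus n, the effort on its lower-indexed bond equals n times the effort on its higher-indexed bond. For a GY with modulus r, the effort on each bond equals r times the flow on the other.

#2 stroke at Sf1  (source Sf1 imposes f)
#4 stroke at J2  (source Se1 imposes e)
#1 stroke at J2  (1-jn J2 has f-setter on 2)
#0 stroke at J1  (GY GY1: same side as bond 1)
#5 stroke at J1  (C1 outputs effort q/C1)
#3 stroke at R1  (only one flow-in slot at J1)

dq_C1/dt = -F_Sf1/2 - q_C1/16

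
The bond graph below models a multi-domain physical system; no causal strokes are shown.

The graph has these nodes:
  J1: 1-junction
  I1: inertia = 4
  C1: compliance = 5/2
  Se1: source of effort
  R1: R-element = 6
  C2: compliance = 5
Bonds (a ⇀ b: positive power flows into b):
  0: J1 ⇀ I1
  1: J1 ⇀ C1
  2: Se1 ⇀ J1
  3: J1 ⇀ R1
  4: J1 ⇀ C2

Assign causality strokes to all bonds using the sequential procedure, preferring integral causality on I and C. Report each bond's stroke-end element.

bond 2 stroke→J1  (Se1 (Se) sets effort on bond)
bond 0 stroke→I1  (I1 outputs flow p/I1)
bond 1 stroke→J1  (J1 flow already set via bond 0)
bond 3 stroke→J1  (1-jn J1 has f-setter on 0)
bond 4 stroke→J1  (1-jn J1 has f-setter on 0)

β0 →I1
β1 →J1
β2 →J1
β3 →J1
β4 →J1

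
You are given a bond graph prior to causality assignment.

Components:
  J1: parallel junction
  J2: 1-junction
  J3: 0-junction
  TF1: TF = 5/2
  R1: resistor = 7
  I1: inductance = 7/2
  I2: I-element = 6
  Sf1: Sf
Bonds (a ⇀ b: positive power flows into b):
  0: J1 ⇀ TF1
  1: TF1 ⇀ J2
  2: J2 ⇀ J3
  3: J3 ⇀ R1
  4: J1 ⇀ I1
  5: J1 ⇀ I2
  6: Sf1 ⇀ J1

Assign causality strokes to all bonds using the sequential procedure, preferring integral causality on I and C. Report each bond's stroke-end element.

b6 stroke at Sf1  (Sf1 fixes flow; stroke at Sf1)
b4 stroke at I1  (I1 integral (f out))
b5 stroke at I2  (prefer integral on I2)
b0 stroke at J1  (J1: last free bond brings effort in)
b1 stroke at TF1  (TF1: transformer flips bond 0)
b2 stroke at J2  (J2: bond 1 brought flow, rest push out)
b3 stroke at J3  (J3: last free bond brings effort in)

bond 0 stroke→J1
bond 1 stroke→TF1
bond 2 stroke→J2
bond 3 stroke→J3
bond 4 stroke→I1
bond 5 stroke→I2
bond 6 stroke→Sf1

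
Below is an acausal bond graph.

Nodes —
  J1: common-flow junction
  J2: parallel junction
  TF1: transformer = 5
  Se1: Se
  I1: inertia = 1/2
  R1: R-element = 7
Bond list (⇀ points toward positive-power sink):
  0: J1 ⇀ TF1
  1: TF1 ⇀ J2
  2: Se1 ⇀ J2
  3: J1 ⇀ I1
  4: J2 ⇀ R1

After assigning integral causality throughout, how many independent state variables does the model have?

β2 →J2  (Se1 (Se) sets effort on bond)
β1 →TF1  (0-jn J2 has e-setter on 2)
β4 →R1  (J2: bond 2 brought effort, rest push out)
β0 →J1  (TF TF1: opposite of bond 1)
β3 →I1  (J1 needs exactly one f-in)

1  (I1 all integral)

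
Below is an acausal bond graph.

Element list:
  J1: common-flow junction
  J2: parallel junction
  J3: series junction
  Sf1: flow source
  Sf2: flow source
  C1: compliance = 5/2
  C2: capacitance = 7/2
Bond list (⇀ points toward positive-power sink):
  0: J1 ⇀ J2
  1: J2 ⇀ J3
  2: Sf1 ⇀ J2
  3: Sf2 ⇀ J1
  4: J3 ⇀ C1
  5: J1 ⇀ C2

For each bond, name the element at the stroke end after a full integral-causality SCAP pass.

bond 2 stroke→Sf1  (Sf1 (Sf) sets flow on bond)
bond 3 stroke→Sf2  (Sf2 (Sf) sets flow on bond)
bond 0 stroke→J1  (J1: bond 3 brought flow, rest push out)
bond 5 stroke→J1  (1-jn J1 has f-setter on 3)
bond 1 stroke→J2  (only one effort-in slot at J2)
bond 4 stroke→J3  (J3 flow already set via bond 1)

bond 0 stroke→J1
bond 1 stroke→J2
bond 2 stroke→Sf1
bond 3 stroke→Sf2
bond 4 stroke→J3
bond 5 stroke→J1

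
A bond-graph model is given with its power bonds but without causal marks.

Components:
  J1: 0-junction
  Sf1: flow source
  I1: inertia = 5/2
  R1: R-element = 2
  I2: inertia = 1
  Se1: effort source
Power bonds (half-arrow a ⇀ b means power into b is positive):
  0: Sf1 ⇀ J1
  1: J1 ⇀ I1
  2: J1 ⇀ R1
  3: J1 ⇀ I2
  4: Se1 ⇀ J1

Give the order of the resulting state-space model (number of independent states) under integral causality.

#0 stroke at Sf1  (Sf1: flow source, stroke at near end)
#4 stroke at J1  (source Se1 imposes e)
#1 stroke at I1  (0-jn J1 has e-setter on 4)
#2 stroke at R1  (common-e at J1 fixed by 4)
#3 stroke at I2  (J1: bond 4 brought effort, rest push out)

2  (I1, I2 all integral)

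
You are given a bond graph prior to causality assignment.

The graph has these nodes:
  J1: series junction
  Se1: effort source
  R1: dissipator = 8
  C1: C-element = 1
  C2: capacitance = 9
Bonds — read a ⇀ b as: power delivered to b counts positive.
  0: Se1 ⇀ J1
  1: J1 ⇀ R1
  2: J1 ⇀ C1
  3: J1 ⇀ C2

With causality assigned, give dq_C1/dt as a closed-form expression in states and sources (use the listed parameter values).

β0 →J1  (Se1 (Se) sets effort on bond)
β2 →J1  (C1: C, integral causality)
β3 →J1  (C2 integral (e out))
β1 →R1  (J1 needs exactly one f-in)

dq_C1/dt = E_Se1/8 - q_C1/8 - q_C2/72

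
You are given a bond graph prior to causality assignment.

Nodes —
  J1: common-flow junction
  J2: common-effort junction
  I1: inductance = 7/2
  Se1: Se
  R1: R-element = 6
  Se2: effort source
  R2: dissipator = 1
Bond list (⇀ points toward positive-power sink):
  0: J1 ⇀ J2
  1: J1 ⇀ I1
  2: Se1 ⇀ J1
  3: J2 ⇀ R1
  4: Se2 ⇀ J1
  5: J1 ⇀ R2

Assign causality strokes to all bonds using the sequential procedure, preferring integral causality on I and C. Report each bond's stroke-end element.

#2 stroke at J1  (Se1: effort source, stroke at far end)
#4 stroke at J1  (Se2: effort source, stroke at far end)
#1 stroke at I1  (I1: I, integral causality)
#0 stroke at J1  (common-f at J1 fixed by 1)
#5 stroke at J1  (common-f at J1 fixed by 1)
#3 stroke at J2  (closing 0-jn rule on J2)

β0 |J1
β1 |I1
β2 |J1
β3 |J2
β4 |J1
β5 |J1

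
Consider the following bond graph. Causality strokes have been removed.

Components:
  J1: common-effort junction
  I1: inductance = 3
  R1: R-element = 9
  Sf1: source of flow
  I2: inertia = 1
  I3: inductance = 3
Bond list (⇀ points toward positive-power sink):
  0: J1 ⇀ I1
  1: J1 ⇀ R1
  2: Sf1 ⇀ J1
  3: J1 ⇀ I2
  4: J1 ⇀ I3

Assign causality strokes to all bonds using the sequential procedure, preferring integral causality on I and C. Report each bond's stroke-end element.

bond 0 →I1
bond 1 →J1
bond 2 →Sf1
bond 3 →I2
bond 4 →I3

#2 stroke at Sf1  (Sf1 (Sf) sets flow on bond)
#0 stroke at I1  (I1 integral (f out))
#3 stroke at I2  (I2 outputs flow p/I2)
#4 stroke at I3  (prefer integral on I3)
#1 stroke at J1  (J1: last free bond brings effort in)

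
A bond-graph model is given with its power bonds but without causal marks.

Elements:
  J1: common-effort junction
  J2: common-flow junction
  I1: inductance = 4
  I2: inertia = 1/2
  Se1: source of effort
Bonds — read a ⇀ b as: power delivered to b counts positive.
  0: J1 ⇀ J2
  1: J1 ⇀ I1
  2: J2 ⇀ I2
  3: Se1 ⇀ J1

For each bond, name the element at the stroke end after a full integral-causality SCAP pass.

bond 0 stroke at J2
bond 1 stroke at I1
bond 2 stroke at I2
bond 3 stroke at J1

bond 3 stroke at J1  (source Se1 imposes e)
bond 0 stroke at J2  (J1 effort already set via bond 3)
bond 1 stroke at I1  (J1: bond 3 brought effort, rest push out)
bond 2 stroke at I2  (only one flow-in slot at J2)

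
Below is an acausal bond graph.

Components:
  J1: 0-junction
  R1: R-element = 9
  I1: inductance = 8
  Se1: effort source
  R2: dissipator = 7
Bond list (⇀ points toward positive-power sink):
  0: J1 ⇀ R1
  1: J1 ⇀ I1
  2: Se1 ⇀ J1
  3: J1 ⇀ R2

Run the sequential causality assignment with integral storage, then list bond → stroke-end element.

bond 2 |J1  (source Se1 imposes e)
bond 0 |R1  (common-e at J1 fixed by 2)
bond 1 |I1  (J1 effort already set via bond 2)
bond 3 |R2  (0-jn J1 has e-setter on 2)

bond 0 →R1
bond 1 →I1
bond 2 →J1
bond 3 →R2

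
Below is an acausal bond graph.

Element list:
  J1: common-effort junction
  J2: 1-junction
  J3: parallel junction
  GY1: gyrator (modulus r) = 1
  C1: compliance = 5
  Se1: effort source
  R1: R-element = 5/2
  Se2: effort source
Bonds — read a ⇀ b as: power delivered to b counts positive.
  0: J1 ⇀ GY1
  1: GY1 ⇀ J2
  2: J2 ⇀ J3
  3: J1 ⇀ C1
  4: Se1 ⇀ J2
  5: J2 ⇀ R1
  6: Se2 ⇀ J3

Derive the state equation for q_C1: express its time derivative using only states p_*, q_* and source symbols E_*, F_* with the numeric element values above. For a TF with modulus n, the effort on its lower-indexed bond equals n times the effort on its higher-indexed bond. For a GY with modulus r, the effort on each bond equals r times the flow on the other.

dq_C1/dt = E_Se1 - E_Se2 - q_C1/2

bond 4 stroke at J2  (Se1 (Se) sets effort on bond)
bond 6 stroke at J3  (Se2: effort source, stroke at far end)
bond 2 stroke at J2  (J3 effort already set via bond 6)
bond 3 stroke at J1  (C1 outputs effort q/C1)
bond 0 stroke at GY1  (common-e at J1 fixed by 3)
bond 1 stroke at GY1  (through GY1, causality inverts; strokes same side of GY1)
bond 5 stroke at J2  (1-jn J2 has f-setter on 1)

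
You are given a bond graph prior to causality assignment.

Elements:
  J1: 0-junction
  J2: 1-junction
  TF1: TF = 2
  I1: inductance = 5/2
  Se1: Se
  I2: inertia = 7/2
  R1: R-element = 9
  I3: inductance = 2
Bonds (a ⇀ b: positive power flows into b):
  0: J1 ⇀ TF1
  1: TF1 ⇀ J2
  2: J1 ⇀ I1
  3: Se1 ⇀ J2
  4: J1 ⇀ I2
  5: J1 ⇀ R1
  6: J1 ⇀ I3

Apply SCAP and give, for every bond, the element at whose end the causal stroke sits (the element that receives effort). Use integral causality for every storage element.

bond 0 →J1
bond 1 →TF1
bond 2 →I1
bond 3 →J2
bond 4 →I2
bond 5 →R1
bond 6 →I3

β3 →J2  (Se1 fixes effort; stroke away)
β1 →TF1  (closing 1-jn rule on J2)
β0 →J1  (through TF1, causality passes straight; one stroke at TF1)
β2 →I1  (J1 effort already set via bond 0)
β4 →I2  (common-e at J1 fixed by 0)
β5 →R1  (J1 effort already set via bond 0)
β6 →I3  (0-jn J1 has e-setter on 0)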